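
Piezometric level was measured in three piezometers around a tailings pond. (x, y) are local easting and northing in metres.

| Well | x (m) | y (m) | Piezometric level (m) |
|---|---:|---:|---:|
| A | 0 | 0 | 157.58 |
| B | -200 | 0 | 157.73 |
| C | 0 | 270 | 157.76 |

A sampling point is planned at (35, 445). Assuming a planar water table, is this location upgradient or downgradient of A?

∂h/∂x = (157.73 − 157.58) / (-200 − 0) = -0.0007500
∂h/∂y = (157.76 − 157.58) / (270 − 0) = +0.0006667
Head at (35, 445) = 157.58 + (-0.0007500)·(35) + (+0.0006667)·(445) = 157.85 m.
That is higher than the 157.58 m at A, so the point is upgradient.

upgradient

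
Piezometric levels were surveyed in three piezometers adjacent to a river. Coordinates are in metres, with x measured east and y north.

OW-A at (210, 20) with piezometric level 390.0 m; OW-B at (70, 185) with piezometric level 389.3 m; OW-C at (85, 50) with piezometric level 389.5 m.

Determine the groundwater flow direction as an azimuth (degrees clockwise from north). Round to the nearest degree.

Differences from OW-A: to OW-B (Δx, Δy, Δh) = (-140, 165, -0.7); to OW-C = (-125, 30, -0.5).
Determinant of the coordinate differences = (-140)·30 − (-125)·165 = 16425.
∂h/∂x = [(-0.7)·30 − (-0.5)·165] / 16425 = +0.003744
∂h/∂y = [(-140)·(-0.5) − (-125)·(-0.7)] / 16425 = -0.001065
Flow direction (−∇h) has components (-0.003744 E, +0.001065 N).
Azimuth = atan2(E, N) = atan2(-0.003744, +0.001065) = 285.9° ≈ 286°.

286°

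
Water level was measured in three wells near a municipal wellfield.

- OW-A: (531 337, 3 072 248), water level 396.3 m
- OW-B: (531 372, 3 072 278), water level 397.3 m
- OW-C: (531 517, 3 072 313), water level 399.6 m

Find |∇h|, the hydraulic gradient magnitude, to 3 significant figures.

0.0233

Three-point gradient (reference OW-A): Δ to OW-B = (35, 30, +1.0), Δ to OW-C = (180, 65, +3.3).
∂h/∂x = +0.01088, ∂h/∂y = +0.02064 (det = -3125).
|∇h| = √(0.01088² + 0.02064²) = 0.02333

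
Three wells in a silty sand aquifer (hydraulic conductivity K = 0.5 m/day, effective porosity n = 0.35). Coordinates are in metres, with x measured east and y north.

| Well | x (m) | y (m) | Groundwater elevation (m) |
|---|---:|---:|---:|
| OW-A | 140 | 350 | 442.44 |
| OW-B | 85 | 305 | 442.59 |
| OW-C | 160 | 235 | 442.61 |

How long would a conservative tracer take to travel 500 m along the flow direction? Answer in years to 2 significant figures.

Differences from OW-A: to OW-B (Δx, Δy, Δh) = (-55, -45, +0.15); to OW-C = (20, -115, +0.17).
Solve a·Δx + b·Δy = Δh: det = (-55)·(-115) − 20·(-45) = 7225.
∂h/∂x = [(+0.15)·(-115) − (+0.17)·(-45)] / 7225 = -0.001329
∂h/∂y = [(-55)·(+0.17) − 20·(+0.15)] / 7225 = -0.001709
|∇h| = √(-0.001329² + -0.001709²) = 0.002165
Seepage velocity v = K·i/n = 0.5 × 0.002165 / 0.35 = 0.003093 m/day.
t = 500 / 0.003093 = 1.617e+05 days = 443 years.

440 years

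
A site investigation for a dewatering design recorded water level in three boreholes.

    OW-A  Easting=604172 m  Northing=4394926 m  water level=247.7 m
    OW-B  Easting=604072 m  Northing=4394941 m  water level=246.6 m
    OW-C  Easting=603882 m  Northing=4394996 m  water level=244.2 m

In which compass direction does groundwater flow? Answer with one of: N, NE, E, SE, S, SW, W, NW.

Differences from OW-A: to OW-B (Δx, Δy, Δh) = (-100, 15, -1.1); to OW-C = (-290, 70, -3.5).
Determinant of the coordinate differences = (-100)·70 − (-290)·15 = -2650.
∂h/∂x = [(-1.1)·70 − (-3.5)·15] / -2650 = +0.009245
∂h/∂y = [(-100)·(-3.5) − (-290)·(-1.1)] / -2650 = -0.01170
Flow = −∇h = (-0.009245 east, +0.01170 north), which points northwest.

NW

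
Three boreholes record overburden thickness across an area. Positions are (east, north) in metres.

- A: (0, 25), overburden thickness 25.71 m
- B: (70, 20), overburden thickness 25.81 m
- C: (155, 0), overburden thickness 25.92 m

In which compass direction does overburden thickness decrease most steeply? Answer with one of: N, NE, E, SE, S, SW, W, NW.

SW

With d = a·x + b·y + c and A as origin, the differences give:
  70·a + (-5)·b = +0.10
  155·a + (-25)·b = +0.21
Eliminate b (×(-25) and ×(-5), subtract): -975·a = -1.450 → a = ∂d/∂x = +0.001487
Back-substitute: b = ∂d/∂y = +0.0008205.
Steepest decrease is along −∇f = (-0.001487 E, -0.0008205 N) → southwest.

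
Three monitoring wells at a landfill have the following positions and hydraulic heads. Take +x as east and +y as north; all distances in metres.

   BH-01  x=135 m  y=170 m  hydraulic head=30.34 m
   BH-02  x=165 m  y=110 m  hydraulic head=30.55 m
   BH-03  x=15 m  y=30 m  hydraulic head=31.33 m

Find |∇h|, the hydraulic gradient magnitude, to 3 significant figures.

With h = a·x + b·y + c and BH-01 as origin, the differences give:
  30·a + (-60)·b = +0.21
  (-120)·a + (-140)·b = +0.99
Eliminate b (×(-140) and ×(-60), subtract): -11400·a = 30.000 → a = ∂h/∂x = -0.002632
Back-substitute: b = ∂h/∂y = -0.004816.
|∇h| = √(-0.002632² + -0.004816²) = 0.005488

0.00549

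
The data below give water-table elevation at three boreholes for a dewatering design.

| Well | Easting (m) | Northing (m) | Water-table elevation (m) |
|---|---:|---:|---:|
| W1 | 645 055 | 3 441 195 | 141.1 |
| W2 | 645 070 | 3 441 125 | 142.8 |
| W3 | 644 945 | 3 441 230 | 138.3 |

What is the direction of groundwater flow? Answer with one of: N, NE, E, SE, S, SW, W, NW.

NW

Three-point gradient (reference W1): Δ to W2 = (15, -70, +1.7), Δ to W3 = (-110, 35, -2.8).
∂h/∂x = +0.01902, ∂h/∂y = -0.02021 (det = -7175).
Flow = −∇h = (-0.01902 east, +0.02021 north), which points northwest.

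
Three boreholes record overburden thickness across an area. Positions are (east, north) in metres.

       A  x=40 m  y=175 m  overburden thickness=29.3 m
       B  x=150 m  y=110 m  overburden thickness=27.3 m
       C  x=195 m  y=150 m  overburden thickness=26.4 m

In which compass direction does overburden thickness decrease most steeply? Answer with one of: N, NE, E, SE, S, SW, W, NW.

Differences from A: to B (Δx, Δy, Δh) = (110, -65, -2.0); to C = (155, -25, -2.9).
Determinant of the coordinate differences = 110·(-25) − 155·(-65) = 7325.
∂d/∂x = [(-2.0)·(-25) − (-2.9)·(-65)] / 7325 = -0.01891
∂d/∂y = [110·(-2.9) − 155·(-2.0)] / 7325 = -0.001229
Steepest decrease is along −∇f = (+0.01891 E, +0.001229 N) → east.

E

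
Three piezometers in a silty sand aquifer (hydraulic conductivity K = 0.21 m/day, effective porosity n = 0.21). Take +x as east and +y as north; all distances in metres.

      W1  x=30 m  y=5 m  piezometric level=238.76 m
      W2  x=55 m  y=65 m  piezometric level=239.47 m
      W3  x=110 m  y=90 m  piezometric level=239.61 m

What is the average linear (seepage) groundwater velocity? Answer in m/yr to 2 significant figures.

5.0 m/yr

With h = a·x + b·y + c and W1 as origin, the differences give:
  25·a + 60·b = +0.71
  80·a + 85·b = +0.85
Eliminate b (×85 and ×60, subtract): -2675·a = 9.350 → a = ∂h/∂x = -0.003495
Back-substitute: b = ∂h/∂y = +0.01329.
|∇h| = √(-0.003495² + 0.01329²) = 0.01374
Seepage velocity v = K·i/n = 0.21 × 0.01374 / 0.21 = 0.01374 m/day = 5.019 m/yr.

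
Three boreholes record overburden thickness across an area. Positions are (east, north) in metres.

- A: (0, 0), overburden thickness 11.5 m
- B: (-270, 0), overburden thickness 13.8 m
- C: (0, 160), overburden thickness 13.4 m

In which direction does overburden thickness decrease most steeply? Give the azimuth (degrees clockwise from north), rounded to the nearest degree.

144°

∂d/∂x = (13.8 − 11.5) / (-270 − 0) = -0.008519
∂d/∂y = (13.4 − 11.5) / (160 − 0) = +0.01188
Steepest decrease is along −∇f: components (+0.008519 E, -0.01188 N).
Azimuth = atan2(+0.008519, -0.01188) = 144.3° ≈ 144°.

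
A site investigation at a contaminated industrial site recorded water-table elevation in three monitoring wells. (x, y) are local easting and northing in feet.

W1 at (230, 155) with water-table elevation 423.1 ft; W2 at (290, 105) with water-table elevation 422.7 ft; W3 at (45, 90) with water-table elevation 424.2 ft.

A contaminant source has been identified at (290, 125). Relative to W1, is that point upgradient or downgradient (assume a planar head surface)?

downgradient

With h = a·x + b·y + c and W1 as origin, the differences give:
  60·a + (-50)·b = -0.4
  (-185)·a + (-65)·b = +1.1
Eliminate b (×(-65) and ×(-50), subtract): -13150·a = 81.00 → a = ∂h/∂x = -0.006160
Back-substitute: b = ∂h/∂y = +0.0006084.
Head at (290, 125) = 423.1 + (-0.006160)·(60) + (+0.0006084)·(-30) = 422.71 ft.
That is lower than the 423.1 ft at W1, so the point is downgradient.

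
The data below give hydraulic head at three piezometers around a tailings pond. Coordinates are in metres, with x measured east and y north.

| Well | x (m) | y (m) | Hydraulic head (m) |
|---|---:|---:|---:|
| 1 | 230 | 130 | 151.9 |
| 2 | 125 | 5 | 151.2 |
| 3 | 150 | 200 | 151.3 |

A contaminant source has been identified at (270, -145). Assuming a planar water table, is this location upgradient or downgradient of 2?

upgradient

With h = a·x + b·y + c and 1 as origin, the differences give:
  (-105)·a + (-125)·b = -0.7
  (-80)·a + 70·b = -0.6
Eliminate b (×70 and ×(-125), subtract): -17350·a = -124.00 → a = ∂h/∂x = +0.007147
Back-substitute: b = ∂h/∂y = -0.0004035.
Head at (270, -145) = 151.9 + (+0.007147)·(40) + (-0.0004035)·(-275) = 152.30 m.
That is higher than the 151.2 m at 2, so the point is upgradient.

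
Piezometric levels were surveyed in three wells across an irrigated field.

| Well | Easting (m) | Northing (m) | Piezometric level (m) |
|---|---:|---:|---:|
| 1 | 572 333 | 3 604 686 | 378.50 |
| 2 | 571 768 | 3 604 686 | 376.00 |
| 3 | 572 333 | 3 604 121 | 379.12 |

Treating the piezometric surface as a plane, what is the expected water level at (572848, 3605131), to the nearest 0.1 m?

380.3 m

∂h/∂x = (376.00 − 378.50) / (571768 − 572333) = +0.004425
∂h/∂y = (379.12 − 378.50) / (3604121 − 3604686) = -0.001097
h(572848, 3605131) = 378.50 + (+0.004425)·(515) + (-0.001097)·(445) = 378.50 +2.279 -0.488 = 380.290 m.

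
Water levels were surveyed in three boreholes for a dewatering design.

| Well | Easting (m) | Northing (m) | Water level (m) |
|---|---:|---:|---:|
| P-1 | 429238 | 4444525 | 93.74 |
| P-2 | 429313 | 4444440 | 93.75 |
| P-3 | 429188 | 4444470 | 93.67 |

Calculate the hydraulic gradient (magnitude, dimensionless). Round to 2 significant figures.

Differences from P-1: to P-2 (Δx, Δy, Δh) = (75, -85, +0.01); to P-3 = (-50, -55, -0.07).
Determinant of the coordinate differences = 75·(-55) − (-50)·(-85) = -8375.
∂h/∂x = [(+0.01)·(-55) − (-0.07)·(-85)] / -8375 = +0.0007761
∂h/∂y = [75·(-0.07) − (-50)·(+0.01)] / -8375 = +0.0005672
|∇h| = √(0.0007761² + 0.0005672²) = 0.0009613

0.00096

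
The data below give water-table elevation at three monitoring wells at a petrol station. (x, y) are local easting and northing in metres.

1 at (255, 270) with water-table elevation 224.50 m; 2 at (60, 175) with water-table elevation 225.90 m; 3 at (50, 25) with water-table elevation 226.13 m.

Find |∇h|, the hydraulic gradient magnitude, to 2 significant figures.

0.0067

Three-point gradient (reference 1): Δ to 2 = (-195, -95, +1.40), Δ to 3 = (-205, -245, +1.63).
∂h/∂x = -0.006648, ∂h/∂y = -0.001090 (det = 28300).
|∇h| = √(-0.006648² + -0.001090²) = 0.006737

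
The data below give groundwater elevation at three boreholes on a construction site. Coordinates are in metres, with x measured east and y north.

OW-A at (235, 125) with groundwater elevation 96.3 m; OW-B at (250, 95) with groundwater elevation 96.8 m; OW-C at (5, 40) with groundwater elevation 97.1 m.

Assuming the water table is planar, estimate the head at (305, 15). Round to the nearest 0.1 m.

98.2 m

With h = a·x + b·y + c and OW-A as origin, the differences give:
  15·a + (-30)·b = +0.5
  (-230)·a + (-85)·b = +0.8
Eliminate b (×(-85) and ×(-30), subtract): -8175·a = -18.50 → a = ∂h/∂x = +0.002263
Back-substitute: b = ∂h/∂y = -0.01554.
h(305, 15) = 96.3 + (+0.002263)·(70) + (-0.01554)·(-110) = 96.3 +0.158 +1.709 = 98.167 m.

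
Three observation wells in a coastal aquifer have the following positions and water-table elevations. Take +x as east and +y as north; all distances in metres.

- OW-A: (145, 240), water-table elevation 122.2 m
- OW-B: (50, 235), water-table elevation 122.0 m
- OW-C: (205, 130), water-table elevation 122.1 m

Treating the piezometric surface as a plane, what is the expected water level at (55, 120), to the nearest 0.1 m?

121.8 m

With h = a·x + b·y + c and OW-A as origin, the differences give:
  (-95)·a + (-5)·b = -0.2
  60·a + (-110)·b = -0.1
Eliminate b (×(-110) and ×(-5), subtract): 10750·a = 21.50 → a = ∂h/∂x = +0.002000
Back-substitute: b = ∂h/∂y = +0.002000.
h(55, 120) = 122.2 + (+0.002000)·(-90) + (+0.002000)·(-120) = 122.2 -0.180 -0.240 = 121.780 m.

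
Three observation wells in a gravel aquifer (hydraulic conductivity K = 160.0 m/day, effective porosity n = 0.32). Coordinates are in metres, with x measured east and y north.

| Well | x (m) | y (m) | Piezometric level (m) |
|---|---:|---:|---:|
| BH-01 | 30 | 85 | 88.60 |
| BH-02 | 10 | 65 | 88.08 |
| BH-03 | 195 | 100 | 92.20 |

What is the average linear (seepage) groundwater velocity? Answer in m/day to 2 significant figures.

11 m/day

Differences from BH-01: to BH-02 (Δx, Δy, Δh) = (-20, -20, -0.52); to BH-03 = (165, 15, +3.60).
Solve a·Δx + b·Δy = Δh: det = (-20)·15 − 165·(-20) = 3000.
∂h/∂x = [(-0.52)·15 − (+3.60)·(-20)] / 3000 = +0.02140
∂h/∂y = [(-20)·(+3.60) − 165·(-0.52)] / 3000 = +0.004600
|∇h| = √(0.02140² + 0.004600²) = 0.02189
Seepage velocity v = K·i/n = 160.0 × 0.02189 / 0.32 = 10.94 m/day.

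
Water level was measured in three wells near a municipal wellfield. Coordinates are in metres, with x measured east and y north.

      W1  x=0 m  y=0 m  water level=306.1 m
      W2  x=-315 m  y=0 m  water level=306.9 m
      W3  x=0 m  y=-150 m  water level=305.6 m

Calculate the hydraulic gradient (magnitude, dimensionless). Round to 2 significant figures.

∂h/∂x = (306.9 − 306.1) / (-315 − 0) = -0.002540
∂h/∂y = (305.6 − 306.1) / (-150 − 0) = +0.003333
|∇h| = √(-0.002540² + 0.003333²) = 0.004191

0.0042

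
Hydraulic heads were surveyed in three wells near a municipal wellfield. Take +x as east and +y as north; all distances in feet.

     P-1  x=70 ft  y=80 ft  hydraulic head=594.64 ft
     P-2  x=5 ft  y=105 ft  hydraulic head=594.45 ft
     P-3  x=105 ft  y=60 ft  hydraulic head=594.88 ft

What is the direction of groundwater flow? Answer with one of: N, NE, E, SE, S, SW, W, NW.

With h = a·x + b·y + c and P-1 as origin, the differences give:
  (-65)·a + 25·b = -0.19
  35·a + (-20)·b = +0.24
Eliminate b (×(-20) and ×25, subtract): 425·a = -2.200 → a = ∂h/∂x = -0.005176
Back-substitute: b = ∂h/∂y = -0.02106.
Flow = −∇h = (+0.005176 east, +0.02106 north), which points north.

N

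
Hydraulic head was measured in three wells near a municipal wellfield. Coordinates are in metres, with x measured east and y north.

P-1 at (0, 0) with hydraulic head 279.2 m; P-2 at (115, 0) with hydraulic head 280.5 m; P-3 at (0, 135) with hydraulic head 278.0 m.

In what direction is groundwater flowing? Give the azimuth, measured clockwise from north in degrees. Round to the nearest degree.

∂h/∂x = (280.5 − 279.2) / (115 − 0) = +0.01130
∂h/∂y = (278.0 − 279.2) / (135 − 0) = -0.008889
Flow direction (−∇h) has components (-0.01130 E, +0.008889 N).
Azimuth = atan2(E, N) = atan2(-0.01130, +0.008889) = 308.2° ≈ 308°.

308°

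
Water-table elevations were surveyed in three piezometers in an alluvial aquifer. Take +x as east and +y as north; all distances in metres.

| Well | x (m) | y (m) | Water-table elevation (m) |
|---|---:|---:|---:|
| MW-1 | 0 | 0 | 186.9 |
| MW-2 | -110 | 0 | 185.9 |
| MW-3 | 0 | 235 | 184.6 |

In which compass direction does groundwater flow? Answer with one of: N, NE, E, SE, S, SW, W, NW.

∂h/∂x = (185.9 − 186.9) / (-110 − 0) = +0.009091
∂h/∂y = (184.6 − 186.9) / (235 − 0) = -0.009787
Flow = −∇h = (-0.009091 east, +0.009787 north), which points northwest.

NW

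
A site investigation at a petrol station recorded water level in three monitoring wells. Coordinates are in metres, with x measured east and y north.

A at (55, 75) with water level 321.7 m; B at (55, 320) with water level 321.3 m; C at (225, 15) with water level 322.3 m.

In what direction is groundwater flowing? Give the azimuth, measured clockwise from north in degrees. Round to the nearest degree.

Taking A as reference: B−A = (0, 245, -0.4); C−A = (170, -60, +0.6).
Solve a·Δx + b·Δy = Δh: det = 0·(-60) − 170·245 = -41650.
∂h/∂x = [(-0.4)·(-60) − (+0.6)·245] / -41650 = +0.002953
∂h/∂y = [0·(+0.6) − 170·(-0.4)] / -41650 = -0.001633
Flow direction (−∇h) has components (-0.002953 E, +0.001633 N).
Azimuth = atan2(E, N) = atan2(-0.002953, +0.001633) = 298.9° ≈ 299°.

299°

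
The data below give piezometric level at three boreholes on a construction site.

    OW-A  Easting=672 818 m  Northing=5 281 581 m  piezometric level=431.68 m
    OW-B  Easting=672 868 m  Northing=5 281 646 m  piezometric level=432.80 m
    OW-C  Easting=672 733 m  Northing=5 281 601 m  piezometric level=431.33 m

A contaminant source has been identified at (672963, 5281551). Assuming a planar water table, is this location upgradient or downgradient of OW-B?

With h = a·x + b·y + c and OW-A as origin, the differences give:
  50·a + 65·b = +1.12
  (-85)·a + 20·b = -0.35
Eliminate b (×20 and ×65, subtract): 6525·a = 45.150 → a = ∂h/∂x = +0.006920
Back-substitute: b = ∂h/∂y = +0.01191.
Head at (672963, 5281551) = 431.68 + (+0.006920)·(145) + (+0.01191)·(-30) = 432.33 m.
That is lower than the 432.80 m at OW-B, so the point is downgradient.

downgradient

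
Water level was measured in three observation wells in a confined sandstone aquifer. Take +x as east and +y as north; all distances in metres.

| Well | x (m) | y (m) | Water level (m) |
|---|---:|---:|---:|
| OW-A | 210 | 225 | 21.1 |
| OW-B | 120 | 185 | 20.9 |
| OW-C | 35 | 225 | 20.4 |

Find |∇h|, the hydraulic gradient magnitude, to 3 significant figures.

Taking OW-A as reference: OW-B−OW-A = (-90, -40, -0.2); OW-C−OW-A = (-175, 0, -0.7).
Determinant of the coordinate differences = (-90)·0 − (-175)·(-40) = -7000.
∂h/∂x = [(-0.2)·0 − (-0.7)·(-40)] / -7000 = +0.004000
∂h/∂y = [(-90)·(-0.7) − (-175)·(-0.2)] / -7000 = -0.004000
|∇h| = √(0.004000² + -0.004000²) = 0.005657

0.00566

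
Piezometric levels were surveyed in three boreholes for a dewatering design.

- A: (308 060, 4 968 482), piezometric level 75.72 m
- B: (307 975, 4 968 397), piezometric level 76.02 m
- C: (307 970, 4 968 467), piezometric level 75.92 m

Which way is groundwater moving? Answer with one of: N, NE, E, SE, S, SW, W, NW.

Differences from A: to B (Δx, Δy, Δh) = (-85, -85, +0.30); to C = (-90, -15, +0.20).
Determinant of the coordinate differences = (-85)·(-15) − (-90)·(-85) = -6375.
∂h/∂x = [(+0.30)·(-15) − (+0.20)·(-85)] / -6375 = -0.001961
∂h/∂y = [(-85)·(+0.20) − (-90)·(+0.30)] / -6375 = -0.001569
Flow = −∇h = (+0.001961 east, +0.001569 north), which points northeast.

NE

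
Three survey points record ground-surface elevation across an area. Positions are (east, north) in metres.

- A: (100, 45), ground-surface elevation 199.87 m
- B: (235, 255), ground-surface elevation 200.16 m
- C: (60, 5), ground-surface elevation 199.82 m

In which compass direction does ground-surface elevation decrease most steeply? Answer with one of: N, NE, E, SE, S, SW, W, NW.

Taking A as reference: B−A = (135, 210, +0.29); C−A = (-40, -40, -0.05).
Solve a·Δx + b·Δy = Δz: det = 135·(-40) − (-40)·210 = 3000.
∂z/∂x = [(+0.29)·(-40) − (-0.05)·210] / 3000 = -0.0003667
∂z/∂y = [135·(-0.05) − (-40)·(+0.29)] / 3000 = +0.001617
Steepest decrease is along −∇f = (+0.0003667 E, -0.001617 N) → south.

S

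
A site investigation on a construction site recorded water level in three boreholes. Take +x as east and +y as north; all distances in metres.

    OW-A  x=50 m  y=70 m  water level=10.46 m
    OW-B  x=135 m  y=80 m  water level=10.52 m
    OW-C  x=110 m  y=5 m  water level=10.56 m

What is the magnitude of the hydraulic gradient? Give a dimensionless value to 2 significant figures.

Taking OW-A as reference: OW-B−OW-A = (85, 10, +0.06); OW-C−OW-A = (60, -65, +0.10).
Solve a·Δx + b·Δy = Δh: det = 85·(-65) − 60·10 = -6125.
∂h/∂x = [(+0.06)·(-65) − (+0.10)·10] / -6125 = +0.0008000
∂h/∂y = [85·(+0.10) − 60·(+0.06)] / -6125 = -0.0008000
|∇h| = √(0.0008000² + -0.0008000²) = 0.001131

0.0011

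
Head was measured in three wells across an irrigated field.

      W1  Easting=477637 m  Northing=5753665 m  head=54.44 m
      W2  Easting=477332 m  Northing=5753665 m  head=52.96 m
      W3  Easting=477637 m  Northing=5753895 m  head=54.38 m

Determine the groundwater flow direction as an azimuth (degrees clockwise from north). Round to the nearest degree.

273°

∂h/∂x = (52.96 − 54.44) / (477332 − 477637) = +0.004852
∂h/∂y = (54.38 − 54.44) / (5753895 − 5753665) = -0.0002609
Flow direction (−∇h) has components (-0.004852 E, +0.0002609 N).
Azimuth = atan2(E, N) = atan2(-0.004852, +0.0002609) = 273.1° ≈ 273°.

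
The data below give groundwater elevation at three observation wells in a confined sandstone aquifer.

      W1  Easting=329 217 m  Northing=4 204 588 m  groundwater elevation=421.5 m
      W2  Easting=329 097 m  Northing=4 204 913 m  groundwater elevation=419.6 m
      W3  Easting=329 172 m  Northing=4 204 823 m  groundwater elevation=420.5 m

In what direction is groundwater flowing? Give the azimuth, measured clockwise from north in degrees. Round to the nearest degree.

Taking W1 as reference: W2−W1 = (-120, 325, -1.9); W3−W1 = (-45, 235, -1.0).
Solve a·Δx + b·Δy = Δh: det = (-120)·235 − (-45)·325 = -13575.
∂h/∂x = [(-1.9)·235 − (-1.0)·325] / -13575 = +0.008950
∂h/∂y = [(-120)·(-1.0) − (-45)·(-1.9)] / -13575 = -0.002541
Flow direction (−∇h) has components (-0.008950 E, +0.002541 N).
Azimuth = atan2(E, N) = atan2(-0.008950, +0.002541) = 285.9° ≈ 286°.

286°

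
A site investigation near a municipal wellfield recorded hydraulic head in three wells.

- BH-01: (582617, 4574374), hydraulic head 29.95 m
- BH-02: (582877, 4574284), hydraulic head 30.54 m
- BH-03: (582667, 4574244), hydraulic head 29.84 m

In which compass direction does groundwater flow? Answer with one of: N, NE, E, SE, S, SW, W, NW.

Taking BH-01 as reference: BH-02−BH-01 = (260, -90, +0.59); BH-03−BH-01 = (50, -130, -0.11).
Determinant of the coordinate differences = 260·(-130) − 50·(-90) = -29300.
∂h/∂x = [(+0.59)·(-130) − (-0.11)·(-90)] / -29300 = +0.002956
∂h/∂y = [260·(-0.11) − 50·(+0.59)] / -29300 = +0.001983
Flow = −∇h = (-0.002956 east, -0.001983 north), which points southwest.

SW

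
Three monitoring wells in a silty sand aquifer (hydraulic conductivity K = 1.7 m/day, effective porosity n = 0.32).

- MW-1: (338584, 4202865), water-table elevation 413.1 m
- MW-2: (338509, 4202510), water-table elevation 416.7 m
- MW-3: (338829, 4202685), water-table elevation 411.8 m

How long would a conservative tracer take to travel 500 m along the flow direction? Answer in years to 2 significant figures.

19 years

Taking MW-1 as reference: MW-2−MW-1 = (-75, -355, +3.6); MW-3−MW-1 = (245, -180, -1.3).
Determinant of the coordinate differences = (-75)·(-180) − 245·(-355) = 100475.
∂h/∂x = [(+3.6)·(-180) − (-1.3)·(-355)] / 100475 = -0.01104
∂h/∂y = [(-75)·(-1.3) − 245·(+3.6)] / 100475 = -0.007808
|∇h| = √(-0.01104² + -0.007808²) = 0.01352
Seepage velocity v = K·i/n = 1.7 × 0.01352 / 0.32 = 0.07182 m/day.
t = 500 / 0.07182 = 6962 days = 19.1 years.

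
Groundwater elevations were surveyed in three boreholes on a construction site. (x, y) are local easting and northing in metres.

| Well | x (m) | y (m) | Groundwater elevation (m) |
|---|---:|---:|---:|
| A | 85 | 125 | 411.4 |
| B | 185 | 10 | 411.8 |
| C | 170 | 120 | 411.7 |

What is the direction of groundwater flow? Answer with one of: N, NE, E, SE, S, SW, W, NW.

Three-point gradient (reference A): Δ to B = (100, -115, +0.4), Δ to C = (85, -5, +0.3).
∂h/∂x = +0.003504, ∂h/∂y = -0.0004313 (det = 9275).
Flow = −∇h = (-0.003504 east, +0.0004313 north), which points west.

W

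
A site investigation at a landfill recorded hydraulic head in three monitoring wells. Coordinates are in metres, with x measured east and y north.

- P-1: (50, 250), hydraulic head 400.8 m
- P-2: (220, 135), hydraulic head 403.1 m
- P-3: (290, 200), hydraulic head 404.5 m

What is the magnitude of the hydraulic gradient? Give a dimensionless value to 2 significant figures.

0.017

Differences from P-1: to P-2 (Δx, Δy, Δh) = (170, -115, +2.3); to P-3 = (240, -50, +3.7).
Solve a·Δx + b·Δy = Δh: det = 170·(-50) − 240·(-115) = 19100.
∂h/∂x = [(+2.3)·(-50) − (+3.7)·(-115)] / 19100 = +0.01626
∂h/∂y = [170·(+3.7) − 240·(+2.3)] / 19100 = +0.004031
|∇h| = √(0.01626² + 0.004031²) = 0.01675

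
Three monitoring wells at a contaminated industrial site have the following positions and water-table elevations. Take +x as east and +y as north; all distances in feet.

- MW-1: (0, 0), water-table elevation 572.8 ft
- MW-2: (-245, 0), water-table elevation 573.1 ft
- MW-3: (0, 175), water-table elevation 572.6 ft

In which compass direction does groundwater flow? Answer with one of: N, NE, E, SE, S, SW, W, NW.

∂h/∂x = (573.1 − 572.8) / (-245 − 0) = -0.001224
∂h/∂y = (572.6 − 572.8) / (175 − 0) = -0.001143
Flow = −∇h = (+0.001224 east, +0.001143 north), which points northeast.

NE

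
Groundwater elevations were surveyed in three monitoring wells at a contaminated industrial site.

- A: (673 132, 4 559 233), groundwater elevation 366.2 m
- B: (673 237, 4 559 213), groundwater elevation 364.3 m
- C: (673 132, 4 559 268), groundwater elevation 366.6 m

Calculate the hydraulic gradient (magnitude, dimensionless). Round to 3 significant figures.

0.0196

With h = a·x + b·y + c and A as origin, the differences give:
  105·a + (-20)·b = -1.9
  0·a + 35·b = +0.4
Eliminate b (×35 and ×(-20), subtract): 3675·a = -58.50 → a = ∂h/∂x = -0.01592
Back-substitute: b = ∂h/∂y = +0.01143.
|∇h| = √(-0.01592² + 0.01143²) = 0.0196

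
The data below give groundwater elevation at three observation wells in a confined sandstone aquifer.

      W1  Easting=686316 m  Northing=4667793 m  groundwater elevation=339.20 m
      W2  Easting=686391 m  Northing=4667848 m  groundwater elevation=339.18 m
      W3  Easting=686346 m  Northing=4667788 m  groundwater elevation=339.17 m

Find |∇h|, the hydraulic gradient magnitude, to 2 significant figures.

0.0012

Three-point gradient (reference W1): Δ to W2 = (75, 55, -0.02), Δ to W3 = (30, -5, -0.03).
∂h/∂x = -0.0008642, ∂h/∂y = +0.0008148 (det = -2025).
|∇h| = √(-0.0008642² + 0.0008148²) = 0.001188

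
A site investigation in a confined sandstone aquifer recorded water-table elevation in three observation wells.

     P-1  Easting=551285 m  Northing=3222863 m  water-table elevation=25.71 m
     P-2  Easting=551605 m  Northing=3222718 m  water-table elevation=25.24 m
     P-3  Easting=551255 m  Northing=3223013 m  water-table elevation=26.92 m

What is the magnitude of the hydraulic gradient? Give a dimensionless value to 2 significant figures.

With h = a·x + b·y + c and P-1 as origin, the differences give:
  320·a + (-145)·b = -0.47
  (-30)·a + 150·b = +1.21
Eliminate b (×150 and ×(-145), subtract): 43650·a = 104.950 → a = ∂h/∂x = +0.002404
Back-substitute: b = ∂h/∂y = +0.008548.
|∇h| = √(0.002404² + 0.008548²) = 0.00888

0.0089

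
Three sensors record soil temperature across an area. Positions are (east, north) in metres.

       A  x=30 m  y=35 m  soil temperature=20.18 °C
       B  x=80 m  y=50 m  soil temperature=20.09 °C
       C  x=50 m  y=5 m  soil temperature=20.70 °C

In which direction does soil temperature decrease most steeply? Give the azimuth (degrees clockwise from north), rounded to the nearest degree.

350°

With T = a·x + b·y + c and A as origin, the differences give:
  50·a + 15·b = -0.09
  20·a + (-30)·b = +0.52
Eliminate b (×(-30) and ×15, subtract): -1800·a = -5.100 → a = ∂T/∂x = +0.002833
Back-substitute: b = ∂T/∂y = -0.01544.
Steepest decrease is along −∇f: components (-0.002833 E, +0.01544 N).
Azimuth = atan2(-0.002833, +0.01544) = 349.6° ≈ 350°.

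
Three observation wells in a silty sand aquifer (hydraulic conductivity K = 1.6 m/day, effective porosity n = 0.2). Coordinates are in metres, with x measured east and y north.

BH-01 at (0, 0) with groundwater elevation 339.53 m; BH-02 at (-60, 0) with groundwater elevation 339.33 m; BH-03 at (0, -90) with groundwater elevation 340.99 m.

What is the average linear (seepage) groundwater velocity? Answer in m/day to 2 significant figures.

0.13 m/day

∂h/∂x = (339.33 − 339.53) / (-60 − 0) = +0.003333
∂h/∂y = (340.99 − 339.53) / (-90 − 0) = -0.01622
|∇h| = √(0.003333² + -0.01622²) = 0.01656
Seepage velocity v = K·i/n = 1.6 × 0.01656 / 0.2 = 0.1325 m/day.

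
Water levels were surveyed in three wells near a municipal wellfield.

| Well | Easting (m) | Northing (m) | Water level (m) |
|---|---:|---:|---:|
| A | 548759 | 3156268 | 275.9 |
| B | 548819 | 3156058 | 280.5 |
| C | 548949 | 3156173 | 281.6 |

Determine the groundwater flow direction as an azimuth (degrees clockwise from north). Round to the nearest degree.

305°

Taking A as reference: B−A = (60, -210, +4.6); C−A = (190, -95, +5.7).
Solve a·Δx + b·Δy = Δh: det = 60·(-95) − 190·(-210) = 34200.
∂h/∂x = [(+4.6)·(-95) − (+5.7)·(-210)] / 34200 = +0.02222
∂h/∂y = [60·(+5.7) − 190·(+4.6)] / 34200 = -0.01556
Flow direction (−∇h) has components (-0.02222 E, +0.01556 N).
Azimuth = atan2(E, N) = atan2(-0.02222, +0.01556) = 305.0° ≈ 305°.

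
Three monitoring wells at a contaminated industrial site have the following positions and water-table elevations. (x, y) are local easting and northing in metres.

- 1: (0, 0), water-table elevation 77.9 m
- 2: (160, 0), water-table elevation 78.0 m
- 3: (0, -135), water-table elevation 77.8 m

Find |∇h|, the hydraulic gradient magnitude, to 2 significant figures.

∂h/∂x = (78.0 − 77.9) / (160 − 0) = +0.0006250
∂h/∂y = (77.8 − 77.9) / (-135 − 0) = +0.0007407
|∇h| = √(0.0006250² + 0.0007407²) = 0.0009692

0.00097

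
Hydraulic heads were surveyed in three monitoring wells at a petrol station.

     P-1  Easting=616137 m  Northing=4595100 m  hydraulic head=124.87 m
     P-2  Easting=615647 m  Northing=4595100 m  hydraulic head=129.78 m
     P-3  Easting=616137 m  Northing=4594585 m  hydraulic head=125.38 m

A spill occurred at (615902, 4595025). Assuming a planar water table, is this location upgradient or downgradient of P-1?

upgradient

∂h/∂x = (129.78 − 124.87) / (615647 − 616137) = -0.01002
∂h/∂y = (125.38 − 124.87) / (4594585 − 4595100) = -0.0009903
Head at (615902, 4595025) = 124.87 + (-0.01002)·(-235) + (-0.0009903)·(-75) = 127.30 m.
That is higher than the 124.87 m at P-1, so the point is upgradient.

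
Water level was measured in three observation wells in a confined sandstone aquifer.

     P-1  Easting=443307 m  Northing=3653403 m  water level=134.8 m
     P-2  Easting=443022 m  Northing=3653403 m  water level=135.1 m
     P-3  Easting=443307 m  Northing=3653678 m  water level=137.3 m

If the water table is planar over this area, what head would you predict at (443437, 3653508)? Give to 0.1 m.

135.6 m

∂h/∂x = (135.1 − 134.8) / (443022 − 443307) = -0.001053
∂h/∂y = (137.3 − 134.8) / (3653678 − 3653403) = +0.009091
h(443437, 3653508) = 134.8 + (-0.001053)·(130) + (+0.009091)·(105) = 134.8 -0.137 +0.955 = 135.618 m.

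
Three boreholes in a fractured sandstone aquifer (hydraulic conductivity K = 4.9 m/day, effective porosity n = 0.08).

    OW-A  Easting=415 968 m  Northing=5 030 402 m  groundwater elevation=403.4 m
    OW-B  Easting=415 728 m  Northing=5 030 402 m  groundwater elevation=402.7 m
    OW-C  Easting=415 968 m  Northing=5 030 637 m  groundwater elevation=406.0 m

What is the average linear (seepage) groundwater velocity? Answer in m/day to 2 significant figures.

∂h/∂x = (402.7 − 403.4) / (415728 − 415968) = +0.002917
∂h/∂y = (406.0 − 403.4) / (5030637 − 5030402) = +0.01106
|∇h| = √(0.002917² + 0.01106²) = 0.01144
Seepage velocity v = K·i/n = 4.9 × 0.01144 / 0.08 = 0.7007 m/day.

0.70 m/day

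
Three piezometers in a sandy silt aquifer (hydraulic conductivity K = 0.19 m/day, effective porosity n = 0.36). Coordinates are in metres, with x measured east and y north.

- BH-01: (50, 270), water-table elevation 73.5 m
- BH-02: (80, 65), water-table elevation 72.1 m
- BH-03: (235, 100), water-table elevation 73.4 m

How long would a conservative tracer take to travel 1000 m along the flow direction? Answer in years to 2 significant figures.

510 years

With h = a·x + b·y + c and BH-01 as origin, the differences give:
  30·a + (-205)·b = -1.4
  185·a + (-170)·b = -0.1
Eliminate b (×(-170) and ×(-205), subtract): 32825·a = 217.50 → a = ∂h/∂x = +0.006626
Back-substitute: b = ∂h/∂y = +0.007799.
|∇h| = √(0.006626² + 0.007799²) = 0.01023
Seepage velocity v = K·i/n = 0.19 × 0.01023 / 0.36 = 0.005399 m/day.
t = 1000 / 0.005399 = 1.852e+05 days = 507 years.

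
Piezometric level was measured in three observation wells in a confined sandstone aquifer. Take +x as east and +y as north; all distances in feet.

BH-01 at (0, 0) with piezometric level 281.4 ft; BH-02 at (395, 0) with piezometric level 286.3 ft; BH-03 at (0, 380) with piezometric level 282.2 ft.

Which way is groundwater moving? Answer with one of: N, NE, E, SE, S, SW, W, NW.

W

∂h/∂x = (286.3 − 281.4) / (395 − 0) = +0.01241
∂h/∂y = (282.2 − 281.4) / (380 − 0) = +0.002105
Flow = −∇h = (-0.01241 east, -0.002105 north), which points west.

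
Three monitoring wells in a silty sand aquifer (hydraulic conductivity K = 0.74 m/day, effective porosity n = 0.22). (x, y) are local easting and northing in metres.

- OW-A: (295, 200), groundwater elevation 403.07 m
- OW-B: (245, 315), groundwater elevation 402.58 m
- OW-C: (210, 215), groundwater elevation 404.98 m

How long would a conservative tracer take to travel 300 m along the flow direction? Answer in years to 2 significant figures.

8.3 years

With h = a·x + b·y + c and OW-A as origin, the differences give:
  (-50)·a + 115·b = -0.49
  (-85)·a + 15·b = +1.91
Eliminate b (×15 and ×115, subtract): 9025·a = -227.000 → a = ∂h/∂x = -0.02515
Back-substitute: b = ∂h/∂y = -0.01520.
|∇h| = √(-0.02515² + -0.01520²) = 0.02939
Seepage velocity v = K·i/n = 0.74 × 0.02939 / 0.22 = 0.09886 m/day.
t = 300 / 0.09886 = 3035 days = 8.31 years.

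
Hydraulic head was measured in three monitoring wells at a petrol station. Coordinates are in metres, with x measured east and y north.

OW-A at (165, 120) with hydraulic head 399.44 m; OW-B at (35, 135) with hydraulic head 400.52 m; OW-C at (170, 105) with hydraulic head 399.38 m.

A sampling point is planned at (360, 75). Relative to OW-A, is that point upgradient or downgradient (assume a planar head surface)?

With h = a·x + b·y + c and OW-A as origin, the differences give:
  (-130)·a + 15·b = +1.08
  5·a + (-15)·b = -0.06
Eliminate b (×(-15) and ×15, subtract): 1875·a = -15.300 → a = ∂h/∂x = -0.008160
Back-substitute: b = ∂h/∂y = +0.001280.
Head at (360, 75) = 399.44 + (-0.008160)·(195) + (+0.001280)·(-45) = 397.79 m.
That is lower than the 399.44 m at OW-A, so the point is downgradient.

downgradient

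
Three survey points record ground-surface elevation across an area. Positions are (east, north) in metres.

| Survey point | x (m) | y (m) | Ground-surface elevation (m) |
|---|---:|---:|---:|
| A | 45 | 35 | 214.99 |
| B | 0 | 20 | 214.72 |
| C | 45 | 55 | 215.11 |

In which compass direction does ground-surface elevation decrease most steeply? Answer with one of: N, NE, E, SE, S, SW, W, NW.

Taking A as reference: B−A = (-45, -15, -0.27); C−A = (0, 20, +0.12).
Determinant of the coordinate differences = (-45)·20 − 0·(-15) = -900.
∂z/∂x = [(-0.27)·20 − (+0.12)·(-15)] / -900 = +0.004000
∂z/∂y = [(-45)·(+0.12) − 0·(-0.27)] / -900 = +0.006000
Steepest decrease is along −∇f = (-0.004000 E, -0.006000 N) → southwest.

SW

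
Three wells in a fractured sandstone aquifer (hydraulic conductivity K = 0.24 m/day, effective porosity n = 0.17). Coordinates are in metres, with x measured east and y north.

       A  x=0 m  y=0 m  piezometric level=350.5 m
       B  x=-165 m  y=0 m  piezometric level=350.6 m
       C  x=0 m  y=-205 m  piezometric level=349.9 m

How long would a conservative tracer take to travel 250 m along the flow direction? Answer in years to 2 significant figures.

160 years

∂h/∂x = (350.6 − 350.5) / (-165 − 0) = -0.0006061
∂h/∂y = (349.9 − 350.5) / (-205 − 0) = +0.002927
|∇h| = √(-0.0006061² + 0.002927²) = 0.002989
Seepage velocity v = K·i/n = 0.24 × 0.002989 / 0.17 = 0.00422 m/day.
t = 250 / 0.00422 = 5.924e+04 days = 162 years.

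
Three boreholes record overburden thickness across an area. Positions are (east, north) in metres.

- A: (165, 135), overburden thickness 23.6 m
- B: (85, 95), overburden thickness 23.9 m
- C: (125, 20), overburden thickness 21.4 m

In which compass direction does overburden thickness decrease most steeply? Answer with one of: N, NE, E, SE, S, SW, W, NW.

Taking A as reference: B−A = (-80, -40, +0.3); C−A = (-40, -115, -2.2).
Determinant of the coordinate differences = (-80)·(-115) − (-40)·(-40) = 7600.
∂d/∂x = [(+0.3)·(-115) − (-2.2)·(-40)] / 7600 = -0.01612
∂d/∂y = [(-80)·(-2.2) − (-40)·(+0.3)] / 7600 = +0.02474
Steepest decrease is along −∇f = (+0.01612 E, -0.02474 N) → southeast.

SE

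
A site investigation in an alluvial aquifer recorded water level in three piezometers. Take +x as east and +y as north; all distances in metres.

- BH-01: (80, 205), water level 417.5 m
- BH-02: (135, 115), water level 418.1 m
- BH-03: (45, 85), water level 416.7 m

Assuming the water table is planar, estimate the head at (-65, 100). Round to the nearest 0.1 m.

415.1 m

Differences from BH-01: to BH-02 (Δx, Δy, Δh) = (55, -90, +0.6); to BH-03 = (-35, -120, -0.8).
Determinant of the coordinate differences = 55·(-120) − (-35)·(-90) = -9750.
∂h/∂x = [(+0.6)·(-120) − (-0.8)·(-90)] / -9750 = +0.01477
∂h/∂y = [55·(-0.8) − (-35)·(+0.6)] / -9750 = +0.002359
h(-65, 100) = 417.5 + (+0.01477)·(-145) + (+0.002359)·(-105) = 417.5 -2.142 -0.248 = 415.111 m.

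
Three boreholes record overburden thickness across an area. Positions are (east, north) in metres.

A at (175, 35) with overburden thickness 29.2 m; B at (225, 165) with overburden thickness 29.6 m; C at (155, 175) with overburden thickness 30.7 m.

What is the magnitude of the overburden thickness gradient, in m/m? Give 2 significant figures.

With d = a·x + b·y + c and A as origin, the differences give:
  50·a + 130·b = +0.4
  (-20)·a + 140·b = +1.5
Eliminate b (×140 and ×130, subtract): 9600·a = -139.00 → a = ∂d/∂x = -0.01448
Back-substitute: b = ∂d/∂y = +0.008646.
|∇f| = √(-0.01448² + 0.008646²) = 0.01686 m/m

0.017 m/m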